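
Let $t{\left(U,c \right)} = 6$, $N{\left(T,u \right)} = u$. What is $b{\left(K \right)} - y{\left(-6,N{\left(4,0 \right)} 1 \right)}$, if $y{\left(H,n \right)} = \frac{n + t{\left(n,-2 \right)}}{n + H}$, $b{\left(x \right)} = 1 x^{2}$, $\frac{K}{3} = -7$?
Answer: $442$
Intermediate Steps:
$K = -21$ ($K = 3 \left(-7\right) = -21$)
$b{\left(x \right)} = x^{2}$
$y{\left(H,n \right)} = \frac{6 + n}{H + n}$ ($y{\left(H,n \right)} = \frac{n + 6}{n + H} = \frac{6 + n}{H + n}$)
$b{\left(K \right)} - y{\left(-6,N{\left(4,0 \right)} 1 \right)} = \left(-21\right)^{2} - \frac{6 + 0 \cdot 1}{-6 + 0 \cdot 1} = 441 - \frac{6 + 0}{-6 + 0} = 441 - \frac{1}{-6} \cdot 6 = 441 - \left(- \frac{1}{6}\right) 6 = 441 - -1 = 441 + 1 = 442$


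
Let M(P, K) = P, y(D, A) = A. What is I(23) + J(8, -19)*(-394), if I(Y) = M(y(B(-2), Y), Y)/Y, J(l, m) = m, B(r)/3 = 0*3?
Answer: 7487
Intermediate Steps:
B(r) = 0 (B(r) = 3*(0*3) = 3*0 = 0)
I(Y) = 1 (I(Y) = Y/Y = 1)
I(23) + J(8, -19)*(-394) = 1 - 19*(-394) = 1 + 7486 = 7487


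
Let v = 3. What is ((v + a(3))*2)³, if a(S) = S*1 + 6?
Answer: 13824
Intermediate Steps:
a(S) = 6 + S (a(S) = S + 6 = 6 + S)
((v + a(3))*2)³ = ((3 + (6 + 3))*2)³ = ((3 + 9)*2)³ = (12*2)³ = 24³ = 13824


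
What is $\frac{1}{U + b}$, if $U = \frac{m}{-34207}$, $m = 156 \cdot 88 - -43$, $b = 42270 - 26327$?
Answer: $\frac{34207}{545348430} \approx 6.2725 \cdot 10^{-5}$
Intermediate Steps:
$b = 15943$ ($b = 42270 - 26327 = 15943$)
$m = 13771$ ($m = 13728 + \left(-32 + 75\right) = 13728 + 43 = 13771$)
$U = - \frac{13771}{34207}$ ($U = \frac{13771}{-34207} = 13771 \left(- \frac{1}{34207}\right) = - \frac{13771}{34207} \approx -0.40258$)
$\frac{1}{U + b} = \frac{1}{- \frac{13771}{34207} + 15943} = \frac{1}{\frac{545348430}{34207}} = \frac{34207}{545348430}$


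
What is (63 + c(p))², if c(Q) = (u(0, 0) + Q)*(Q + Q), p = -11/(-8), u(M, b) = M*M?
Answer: 4566769/1024 ≈ 4459.7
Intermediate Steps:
u(M, b) = M²
p = 11/8 (p = -11*(-⅛) = 11/8 ≈ 1.3750)
c(Q) = 2*Q² (c(Q) = (0² + Q)*(Q + Q) = (0 + Q)*(2*Q) = Q*(2*Q) = 2*Q²)
(63 + c(p))² = (63 + 2*(11/8)²)² = (63 + 2*(121/64))² = (63 + 121/32)² = (2137/32)² = 4566769/1024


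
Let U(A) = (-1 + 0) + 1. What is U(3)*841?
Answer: 0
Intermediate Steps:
U(A) = 0 (U(A) = -1 + 1 = 0)
U(3)*841 = 0*841 = 0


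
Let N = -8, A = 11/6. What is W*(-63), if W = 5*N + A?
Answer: 4809/2 ≈ 2404.5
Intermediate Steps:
A = 11/6 (A = 11*(⅙) = 11/6 ≈ 1.8333)
W = -229/6 (W = 5*(-8) + 11/6 = -40 + 11/6 = -229/6 ≈ -38.167)
W*(-63) = -229/6*(-63) = 4809/2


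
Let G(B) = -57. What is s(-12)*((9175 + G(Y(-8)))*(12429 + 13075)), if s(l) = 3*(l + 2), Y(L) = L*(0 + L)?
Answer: -6976364160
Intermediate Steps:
Y(L) = L**2 (Y(L) = L*L = L**2)
s(l) = 6 + 3*l (s(l) = 3*(2 + l) = 6 + 3*l)
s(-12)*((9175 + G(Y(-8)))*(12429 + 13075)) = (6 + 3*(-12))*((9175 - 57)*(12429 + 13075)) = (6 - 36)*(9118*25504) = -30*232545472 = -6976364160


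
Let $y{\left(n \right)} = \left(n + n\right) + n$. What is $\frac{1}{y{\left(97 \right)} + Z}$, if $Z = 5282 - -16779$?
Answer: $\frac{1}{22352} \approx 4.4739 \cdot 10^{-5}$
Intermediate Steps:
$Z = 22061$ ($Z = 5282 + 16779 = 22061$)
$y{\left(n \right)} = 3 n$ ($y{\left(n \right)} = 2 n + n = 3 n$)
$\frac{1}{y{\left(97 \right)} + Z} = \frac{1}{3 \cdot 97 + 22061} = \frac{1}{291 + 22061} = \frac{1}{22352}$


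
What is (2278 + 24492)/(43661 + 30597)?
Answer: 13385/37129 ≈ 0.36050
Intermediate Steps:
(2278 + 24492)/(43661 + 30597) = 26770/74258 = 26770*(1/74258) = 13385/37129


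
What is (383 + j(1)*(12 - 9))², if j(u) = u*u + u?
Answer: 151321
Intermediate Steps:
j(u) = u + u² (j(u) = u² + u = u + u²)
(383 + j(1)*(12 - 9))² = (383 + (1*(1 + 1))*(12 - 9))² = (383 + (1*2)*3)² = (383 + 2*3)² = (383 + 6)² = 389² = 151321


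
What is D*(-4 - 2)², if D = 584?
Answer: 21024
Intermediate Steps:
D*(-4 - 2)² = 584*(-4 - 2)² = 584*(-6)² = 584*36 = 21024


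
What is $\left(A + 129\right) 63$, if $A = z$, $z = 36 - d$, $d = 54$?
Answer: $6993$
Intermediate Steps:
$z = -18$ ($z = 36 - 54 = -18$)
$A = -18$
$\left(A + 129\right) 63 = \left(-18 + 129\right) 63 = 111 \cdot 63 = 6993$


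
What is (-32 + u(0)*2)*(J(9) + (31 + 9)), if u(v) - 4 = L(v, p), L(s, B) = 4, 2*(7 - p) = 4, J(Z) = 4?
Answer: -704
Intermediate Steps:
p = 5 (p = 7 - ½*4 = 7 - 2 = 5)
u(v) = 8 (u(v) = 4 + 4 = 8)
(-32 + u(0)*2)*(J(9) + (31 + 9)) = (-32 + 8*2)*(4 + (31 + 9)) = (-32 + 16)*(4 + 40) = -16*44 = -704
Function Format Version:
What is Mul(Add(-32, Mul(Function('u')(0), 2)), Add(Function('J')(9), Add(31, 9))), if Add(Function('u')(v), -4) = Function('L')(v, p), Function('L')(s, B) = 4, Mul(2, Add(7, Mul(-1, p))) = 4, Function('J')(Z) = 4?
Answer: -704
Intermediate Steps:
p = 5 (p = Add(7, Mul(Rational(-1, 2), 4)) = Add(7, -2) = 5)
Function('u')(v) = 8 (Function('u')(v) = Add(4, 4) = 8)
Mul(Add(-32, Mul(Function('u')(0), 2)), Add(Function('J')(9), Add(31, 9))) = Mul(Add(-32, Mul(8, 2)), Add(4, Add(31, 9))) = Mul(Add(-32, 16), Add(4, 40)) = Mul(-16, 44) = -704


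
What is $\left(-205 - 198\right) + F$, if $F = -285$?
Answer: $-688$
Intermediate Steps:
$\left(-205 - 198\right) + F = \left(-205 - 198\right) - 285 = -403 - 285 = -688$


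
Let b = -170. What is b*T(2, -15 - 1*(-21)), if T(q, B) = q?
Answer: -340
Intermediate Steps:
b*T(2, -15 - 1*(-21)) = -170*2 = -340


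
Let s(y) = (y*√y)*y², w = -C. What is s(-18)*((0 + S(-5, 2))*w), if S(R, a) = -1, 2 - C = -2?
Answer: -69984*I*√2 ≈ -98972.0*I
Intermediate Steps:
C = 4 (C = 2 - 1*(-2) = 2 + 2 = 4)
w = -4 (w = -1*4 = -4)
s(y) = y^(7/2) (s(y) = y^(3/2)*y² = y^(7/2))
s(-18)*((0 + S(-5, 2))*w) = (-18)^(7/2)*((0 - 1)*(-4)) = (-17496*I*√2)*(-1*(-4)) = -17496*I*√2*4 = -69984*I*√2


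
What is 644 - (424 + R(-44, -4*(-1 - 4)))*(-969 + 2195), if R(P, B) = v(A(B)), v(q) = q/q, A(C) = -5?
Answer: -520406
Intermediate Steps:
v(q) = 1
R(P, B) = 1
644 - (424 + R(-44, -4*(-1 - 4)))*(-969 + 2195) = 644 - (424 + 1)*(-969 + 2195) = 644 - 425*1226 = 644 - 1*521050 = 644 - 521050 = -520406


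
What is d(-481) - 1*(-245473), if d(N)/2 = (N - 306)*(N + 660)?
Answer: -36273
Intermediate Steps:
d(N) = 2*(-306 + N)*(660 + N) (d(N) = 2*((N - 306)*(N + 660)) = 2*((-306 + N)*(660 + N)) = 2*(-306 + N)*(660 + N))
d(-481) - 1*(-245473) = (-403920 + 2*(-481)**2 + 708*(-481)) - 1*(-245473) = (-403920 + 2*231361 - 340548) + 245473 = (-403920 + 462722 - 340548) + 245473 = -281746 + 245473 = -36273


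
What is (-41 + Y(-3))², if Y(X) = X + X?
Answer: 2209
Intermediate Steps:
Y(X) = 2*X
(-41 + Y(-3))² = (-41 + 2*(-3))² = (-41 - 6)² = (-47)² = 2209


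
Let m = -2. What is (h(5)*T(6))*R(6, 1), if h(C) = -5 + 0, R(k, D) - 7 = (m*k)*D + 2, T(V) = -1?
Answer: -15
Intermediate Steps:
R(k, D) = 9 - 2*D*k (R(k, D) = 7 + ((-2*k)*D + 2) = 7 + (-2*D*k + 2) = 7 + (2 - 2*D*k) = 9 - 2*D*k)
h(C) = -5
(h(5)*T(6))*R(6, 1) = (-5*(-1))*(9 - 2*1*6) = 5*(9 - 12) = 5*(-3) = -15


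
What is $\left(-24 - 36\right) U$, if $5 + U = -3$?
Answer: $480$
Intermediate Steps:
$U = -8$ ($U = -5 - 3 = -8$)
$\left(-24 - 36\right) U = \left(-24 - 36\right) \left(-8\right) = \left(-60\right) \left(-8\right) = 480$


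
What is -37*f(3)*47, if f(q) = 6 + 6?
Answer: -20868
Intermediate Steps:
f(q) = 12
-37*f(3)*47 = -37*12*47 = -444*47 = -20868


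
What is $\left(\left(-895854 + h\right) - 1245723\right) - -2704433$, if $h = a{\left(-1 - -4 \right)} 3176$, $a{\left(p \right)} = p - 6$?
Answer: $553328$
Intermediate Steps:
$a{\left(p \right)} = -6 + p$
$h = -9528$ ($h = \left(-6 - -3\right) 3176 = \left(-6 + \left(-1 + 4\right)\right) 3176 = \left(-6 + 3\right) 3176 = \left(-3\right) 3176 = -9528$)
$\left(\left(-895854 + h\right) - 1245723\right) - -2704433 = \left(\left(-895854 - 9528\right) - 1245723\right) - -2704433 = \left(-905382 - 1245723\right) + 2704433 = -2151105 + 2704433 = 553328$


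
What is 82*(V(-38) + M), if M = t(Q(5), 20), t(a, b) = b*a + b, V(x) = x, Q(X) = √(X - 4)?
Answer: 164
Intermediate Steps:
Q(X) = √(-4 + X)
t(a, b) = b + a*b (t(a, b) = a*b + b = b + a*b)
M = 40 (M = 20*(1 + √(-4 + 5)) = 20*(1 + √1) = 20*(1 + 1) = 20*2 = 40)
82*(V(-38) + M) = 82*(-38 + 40) = 82*2 = 164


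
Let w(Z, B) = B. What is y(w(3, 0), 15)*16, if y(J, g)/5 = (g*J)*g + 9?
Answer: 720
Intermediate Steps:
y(J, g) = 45 + 5*J*g² (y(J, g) = 5*((g*J)*g + 9) = 5*((J*g)*g + 9) = 5*(J*g² + 9) = 5*(9 + J*g²) = 45 + 5*J*g²)
y(w(3, 0), 15)*16 = (45 + 5*0*15²)*16 = (45 + 5*0*225)*16 = (45 + 0)*16 = 45*16 = 720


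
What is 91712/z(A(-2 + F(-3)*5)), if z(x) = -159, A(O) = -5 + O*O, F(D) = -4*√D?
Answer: -91712/159 ≈ -576.80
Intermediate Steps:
A(O) = -5 + O²
91712/z(A(-2 + F(-3)*5)) = 91712/(-159) = 91712*(-1/159) = -91712/159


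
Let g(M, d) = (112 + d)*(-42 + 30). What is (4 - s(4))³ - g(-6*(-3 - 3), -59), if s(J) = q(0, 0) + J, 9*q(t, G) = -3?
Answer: 17173/27 ≈ 636.04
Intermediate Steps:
q(t, G) = -⅓ (q(t, G) = (⅑)*(-3) = -⅓)
s(J) = -⅓ + J
g(M, d) = -1344 - 12*d (g(M, d) = (112 + d)*(-12) = -1344 - 12*d)
(4 - s(4))³ - g(-6*(-3 - 3), -59) = (4 - (-⅓ + 4))³ - (-1344 - 12*(-59)) = (4 - 1*11/3)³ - (-1344 + 708) = (4 - 11/3)³ - 1*(-636) = (⅓)³ + 636 = 1/27 + 636 = 17173/27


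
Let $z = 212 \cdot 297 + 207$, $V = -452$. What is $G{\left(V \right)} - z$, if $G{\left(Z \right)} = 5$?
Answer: $-63166$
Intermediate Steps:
$z = 63171$ ($z = 62964 + 207 = 63171$)
$G{\left(V \right)} - z = 5 - 63171 = -63166$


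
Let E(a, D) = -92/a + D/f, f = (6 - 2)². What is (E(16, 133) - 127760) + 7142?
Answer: -1929847/16 ≈ -1.2062e+5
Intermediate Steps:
f = 16 (f = 4² = 16)
E(a, D) = -92/a + D/16
(E(16, 133) - 127760) + 7142 = ((-92/16 + (1/16)*133) - 127760) + 7142 = ((-92*1/16 + 133/16) - 127760) + 7142 = ((-23/4 + 133/16) - 127760) + 7142 = (41/16 - 127760) + 7142 = -2044119/16 + 7142 = -1929847/16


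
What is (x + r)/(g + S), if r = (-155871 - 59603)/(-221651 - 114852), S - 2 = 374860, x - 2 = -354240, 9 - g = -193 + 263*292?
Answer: -29800483560/25092019201 ≈ -1.1876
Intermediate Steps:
g = -76594 (g = 9 - (-193 + 263*292) = 9 - (-193 + 76796) = 9 - 1*76603 = 9 - 76603 = -76594)
x = -354238 (x = 2 - 354240 = -354238)
S = 374862 (S = 2 + 374860 = 374862)
r = 215474/336503 (r = -215474/(-336503) = -215474*(-1/336503) = 215474/336503 ≈ 0.64033)
(x + r)/(g + S) = (-354238 + 215474/336503)/(-76594 + 374862) = -119201934240/336503/298268 = -119201934240/336503*1/298268 = -29800483560/25092019201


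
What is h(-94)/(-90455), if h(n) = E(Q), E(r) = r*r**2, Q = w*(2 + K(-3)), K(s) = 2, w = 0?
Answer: 0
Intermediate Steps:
Q = 0 (Q = 0*(2 + 2) = 0*4 = 0)
E(r) = r**3
h(n) = 0 (h(n) = 0**3 = 0)
h(-94)/(-90455) = 0/(-90455) = 0*(-1/90455) = 0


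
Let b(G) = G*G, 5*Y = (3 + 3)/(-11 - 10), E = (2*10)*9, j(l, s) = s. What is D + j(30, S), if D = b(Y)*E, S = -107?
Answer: -26071/245 ≈ -106.41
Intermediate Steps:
E = 180 (E = 20*9 = 180)
Y = -2/35 (Y = ((3 + 3)/(-11 - 10))/5 = (6/(-21))/5 = (6*(-1/21))/5 = (⅕)*(-2/7) = -2/35 ≈ -0.057143)
b(G) = G²
D = 144/245 (D = (-2/35)²*180 = (4/1225)*180 = 144/245 ≈ 0.58776)
D + j(30, S) = 144/245 - 107 = -26071/245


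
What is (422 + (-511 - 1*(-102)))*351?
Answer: 4563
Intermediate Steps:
(422 + (-511 - 1*(-102)))*351 = (422 + (-511 + 102))*351 = (422 - 409)*351 = 13*351 = 4563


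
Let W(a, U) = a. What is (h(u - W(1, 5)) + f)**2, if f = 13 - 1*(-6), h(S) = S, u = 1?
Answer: 361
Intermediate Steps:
f = 19 (f = 13 + 6 = 19)
(h(u - W(1, 5)) + f)**2 = ((1 - 1*1) + 19)**2 = ((1 - 1) + 19)**2 = (0 + 19)**2 = 19**2 = 361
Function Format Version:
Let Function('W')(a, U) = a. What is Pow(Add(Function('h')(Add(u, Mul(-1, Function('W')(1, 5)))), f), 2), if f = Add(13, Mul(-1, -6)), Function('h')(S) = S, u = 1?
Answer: 361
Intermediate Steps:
f = 19 (f = Add(13, 6) = 19)
Pow(Add(Function('h')(Add(u, Mul(-1, Function('W')(1, 5)))), f), 2) = Pow(Add(Add(1, Mul(-1, 1)), 19), 2) = Pow(Add(Add(1, -1), 19), 2) = Pow(Add(0, 19), 2) = Pow(19, 2) = 361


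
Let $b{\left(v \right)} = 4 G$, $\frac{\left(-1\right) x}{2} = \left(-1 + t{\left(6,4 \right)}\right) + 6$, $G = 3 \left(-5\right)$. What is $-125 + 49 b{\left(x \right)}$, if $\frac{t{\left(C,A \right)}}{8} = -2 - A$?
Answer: $-3065$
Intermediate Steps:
$G = -15$
$t{\left(C,A \right)} = -16 - 8 A$ ($t{\left(C,A \right)} = 8 \left(-2 - A\right) = -16 - 8 A$)
$x = 86$ ($x = - 2 \left(\left(-1 - 48\right) + 6\right) = - 2 \left(-49 + 6\right) = \left(-2\right) \left(-43\right) = 86$)
$b{\left(v \right)} = -60$ ($b{\left(v \right)} = 4 \left(-15\right) = -60$)
$-125 + 49 b{\left(x \right)} = -125 + 49 \left(-60\right) = -125 - 2940 = -3065$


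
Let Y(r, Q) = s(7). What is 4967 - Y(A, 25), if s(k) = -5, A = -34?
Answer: 4972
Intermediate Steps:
Y(r, Q) = -5
4967 - Y(A, 25) = 4967 - 1*(-5) = 4967 + 5 = 4972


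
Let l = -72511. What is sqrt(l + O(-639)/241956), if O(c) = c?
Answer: I*sqrt(13101821928195)/13442 ≈ 269.28*I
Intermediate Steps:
sqrt(l + O(-639)/241956) = sqrt(-72511 - 639/241956) = sqrt(-72511 - 639*1/241956) = sqrt(-72511 - 71/26884) = sqrt(-1949385795/26884) = I*sqrt(13101821928195)/13442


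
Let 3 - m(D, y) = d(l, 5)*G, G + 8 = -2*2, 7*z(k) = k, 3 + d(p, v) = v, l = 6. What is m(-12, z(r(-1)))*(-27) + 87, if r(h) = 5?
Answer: -642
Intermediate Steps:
d(p, v) = -3 + v
z(k) = k/7
G = -12 (G = -8 - 2*2 = -8 - 4 = -12)
m(D, y) = 27 (m(D, y) = 3 - (-3 + 5)*(-12) = 3 - 2*(-12) = 3 - 1*(-24) = 3 + 24 = 27)
m(-12, z(r(-1)))*(-27) + 87 = 27*(-27) + 87 = -729 + 87 = -642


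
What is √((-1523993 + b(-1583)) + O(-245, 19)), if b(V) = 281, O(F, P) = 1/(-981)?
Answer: I*√162929000557/327 ≈ 1234.4*I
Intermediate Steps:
O(F, P) = -1/981
√((-1523993 + b(-1583)) + O(-245, 19)) = √((-1523993 + 281) - 1/981) = √(-1523712 - 1/981) = √(-1494761473/981) = I*√162929000557/327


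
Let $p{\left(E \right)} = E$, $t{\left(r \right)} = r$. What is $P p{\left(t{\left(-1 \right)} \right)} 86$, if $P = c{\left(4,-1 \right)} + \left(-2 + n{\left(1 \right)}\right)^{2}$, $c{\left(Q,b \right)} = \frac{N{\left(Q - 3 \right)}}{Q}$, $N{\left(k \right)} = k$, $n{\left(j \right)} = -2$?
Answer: $- \frac{2795}{2} \approx -1397.5$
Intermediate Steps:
$c{\left(Q,b \right)} = \frac{-3 + Q}{Q}$ ($c{\left(Q,b \right)} = \frac{Q - 3}{Q} = \frac{-3 + Q}{Q}$)
$P = \frac{65}{4}$ ($P = \frac{-3 + 4}{4} + \left(-2 - 2\right)^{2} = \frac{1}{4} \cdot 1 + \left(-4\right)^{2} = \frac{1}{4} + 16 = \frac{65}{4} \approx 16.25$)
$P p{\left(t{\left(-1 \right)} \right)} 86 = \frac{65}{4} \left(-1\right) 86 = \left(- \frac{65}{4}\right) 86 = - \frac{2795}{2}$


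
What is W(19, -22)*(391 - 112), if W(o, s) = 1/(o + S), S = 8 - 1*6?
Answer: 93/7 ≈ 13.286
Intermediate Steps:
S = 2 (S = 8 - 6 = 2)
W(o, s) = 1/(2 + o) (W(o, s) = 1/(o + 2) = 1/(2 + o))
W(19, -22)*(391 - 112) = (391 - 112)/(2 + 19) = 279/21 = (1/21)*279 = 93/7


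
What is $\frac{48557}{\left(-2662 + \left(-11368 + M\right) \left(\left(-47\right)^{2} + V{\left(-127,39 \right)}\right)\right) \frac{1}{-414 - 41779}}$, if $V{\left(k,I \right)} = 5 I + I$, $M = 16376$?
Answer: $- \frac{2048765501}{12231882} \approx -167.49$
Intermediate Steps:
$V{\left(k,I \right)} = 6 I$
$\frac{48557}{\left(-2662 + \left(-11368 + M\right) \left(\left(-47\right)^{2} + V{\left(-127,39 \right)}\right)\right) \frac{1}{-414 - 41779}} = \frac{48557}{\left(-2662 + \left(-11368 + 16376\right) \left(\left(-47\right)^{2} + 6 \cdot 39\right)\right) \frac{1}{-414 - 41779}} = \frac{48557}{\left(-2662 + 5008 \left(2209 + 234\right)\right) \frac{1}{-42193}} = \frac{48557}{\left(-2662 + 5008 \cdot 2443\right) \left(- \frac{1}{42193}\right)} = \frac{48557}{\left(-2662 + 12234544\right) \left(- \frac{1}{42193}\right)} = \frac{48557}{12231882 \left(- \frac{1}{42193}\right)} = \frac{48557}{- \frac{12231882}{42193}} = 48557 \left(- \frac{42193}{12231882}\right) = - \frac{2048765501}{12231882}$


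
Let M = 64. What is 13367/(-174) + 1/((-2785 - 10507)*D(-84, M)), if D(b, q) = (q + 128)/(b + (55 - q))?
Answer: -5685570551/74009856 ≈ -76.822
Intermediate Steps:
D(b, q) = (128 + q)/(55 + b - q)
13367/(-174) + 1/((-2785 - 10507)*D(-84, M)) = 13367/(-174) + 1/((-2785 - 10507)*(((128 + 64)/(55 - 84 - 1*64)))) = 13367*(-1/174) + 1/((-13292)*((192/(55 - 84 - 64)))) = -13367/174 - 1/(13292*(192/(-93))) = -13367/174 - 1/(13292*((-1/93*192))) = -13367/174 - 1/(13292*(-64/31)) = -13367/174 - 1/13292*(-31/64) = -13367/174 + 31/850688 = -5685570551/74009856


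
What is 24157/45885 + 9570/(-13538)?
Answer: -8005856/44370795 ≈ -0.18043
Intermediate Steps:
24157/45885 + 9570/(-13538) = 24157*(1/45885) + 9570*(-1/13538) = 3451/6555 - 4785/6769 = -8005856/44370795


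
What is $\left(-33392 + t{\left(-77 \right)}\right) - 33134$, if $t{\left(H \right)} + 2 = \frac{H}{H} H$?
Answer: $-66605$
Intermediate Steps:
$t{\left(H \right)} = -2 + H$ ($t{\left(H \right)} = -2 + \frac{H}{H} H = -2 + 1 H = -2 + H$)
$\left(-33392 + t{\left(-77 \right)}\right) - 33134 = \left(-33392 - 79\right) - 33134 = -33471 - 33134 = -66605$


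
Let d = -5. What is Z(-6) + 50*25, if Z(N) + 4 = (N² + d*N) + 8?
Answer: 1320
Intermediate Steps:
Z(N) = 4 + N² - 5*N (Z(N) = -4 + ((N² - 5*N) + 8) = -4 + (8 + N² - 5*N) = 4 + N² - 5*N)
Z(-6) + 50*25 = (4 + (-6)² - 5*(-6)) + 50*25 = (4 + 36 + 30) + 1250 = 70 + 1250 = 1320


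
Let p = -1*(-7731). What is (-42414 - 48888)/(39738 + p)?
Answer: -30434/15823 ≈ -1.9234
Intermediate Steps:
p = 7731
(-42414 - 48888)/(39738 + p) = (-42414 - 48888)/(39738 + 7731) = -91302/47469 = -91302*1/47469 = -30434/15823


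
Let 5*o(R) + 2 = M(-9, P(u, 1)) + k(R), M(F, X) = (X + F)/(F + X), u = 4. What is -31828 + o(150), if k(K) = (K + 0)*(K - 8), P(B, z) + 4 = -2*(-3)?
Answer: -137841/5 ≈ -27568.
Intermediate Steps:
P(B, z) = 2 (P(B, z) = -4 - 2*(-3) = -4 + 6 = 2)
k(K) = K*(-8 + K)
M(F, X) = 1 (M(F, X) = (F + X)/(F + X) = 1)
o(R) = -⅕ + R*(-8 + R)/5 (o(R) = -⅖ + (1 + R*(-8 + R))/5 = -⅖ + (⅕ + R*(-8 + R)/5) = -⅕ + R*(-8 + R)/5)
-31828 + o(150) = -31828 + (-⅕ + (⅕)*150*(-8 + 150)) = -31828 + (-⅕ + (⅕)*150*142) = -31828 + (-⅕ + 4260) = -31828 + 21299/5 = -137841/5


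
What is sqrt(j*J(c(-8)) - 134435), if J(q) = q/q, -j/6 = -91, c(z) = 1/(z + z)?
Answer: I*sqrt(133889) ≈ 365.91*I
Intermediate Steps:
c(z) = 1/(2*z)
j = 546 (j = -6*(-91) = 546)
J(q) = 1
sqrt(j*J(c(-8)) - 134435) = sqrt(546*1 - 134435) = sqrt(546 - 134435) = sqrt(-133889) = I*sqrt(133889)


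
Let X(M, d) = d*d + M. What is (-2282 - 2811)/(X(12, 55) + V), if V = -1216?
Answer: -5093/1821 ≈ -2.7968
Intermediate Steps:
X(M, d) = M + d² (X(M, d) = d² + M = M + d²)
(-2282 - 2811)/(X(12, 55) + V) = (-2282 - 2811)/((12 + 55²) - 1216) = -5093/((12 + 3025) - 1216) = -5093/(3037 - 1216) = -5093/1821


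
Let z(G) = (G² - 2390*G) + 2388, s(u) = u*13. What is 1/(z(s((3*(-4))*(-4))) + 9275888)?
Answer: 1/8176292 ≈ 1.2230e-7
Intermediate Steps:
s(u) = 13*u
z(G) = 2388 + G² - 2390*G
1/(z(s((3*(-4))*(-4))) + 9275888) = 1/((2388 + (13*((3*(-4))*(-4)))² - 31070*(3*(-4))*(-4)) + 9275888) = 1/((2388 + (13*(-12*(-4)))² - 31070*(-12*(-4))) + 9275888) = 1/((2388 + (13*48)² - 31070*48) + 9275888) = 1/((2388 + 624² - 2390*624) + 9275888) = 1/((2388 + 389376 - 1491360) + 9275888) = 1/(-1099596 + 9275888) = 1/8176292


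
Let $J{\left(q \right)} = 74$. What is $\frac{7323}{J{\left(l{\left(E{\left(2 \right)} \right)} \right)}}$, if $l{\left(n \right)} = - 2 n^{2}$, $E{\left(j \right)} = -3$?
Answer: $\frac{7323}{74} \approx 98.959$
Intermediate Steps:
$\frac{7323}{J{\left(l{\left(E{\left(2 \right)} \right)} \right)}} = \frac{7323}{74}$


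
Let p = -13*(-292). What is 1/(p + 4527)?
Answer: 1/8323 ≈ 0.00012015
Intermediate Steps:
p = 3796
1/(p + 4527) = 1/(3796 + 4527) = 1/8323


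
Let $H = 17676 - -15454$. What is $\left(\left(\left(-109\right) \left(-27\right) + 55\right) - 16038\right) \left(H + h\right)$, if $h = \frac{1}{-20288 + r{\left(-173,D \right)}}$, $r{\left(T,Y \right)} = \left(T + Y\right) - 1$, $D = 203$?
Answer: $- \frac{8752195923760}{20259} \approx -4.3202 \cdot 10^{8}$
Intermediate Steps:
$r{\left(T,Y \right)} = -1 + T + Y$
$H = 33130$ ($H = 17676 + 15454 = 33130$)
$h = - \frac{1}{20259}$ ($h = \frac{1}{-20288 - -29} = \frac{1}{-20288 + 29} = \frac{1}{-20259} = - \frac{1}{20259} \approx -4.9361 \cdot 10^{-5}$)
$\left(\left(\left(-109\right) \left(-27\right) + 55\right) - 16038\right) \left(H + h\right) = \left(\left(\left(-109\right) \left(-27\right) + 55\right) - 16038\right) \left(33130 - \frac{1}{20259}\right) = \left(\left(2943 + 55\right) - 16038\right) \frac{671180669}{20259} = \left(2998 - 16038\right) \frac{671180669}{20259} = \left(-13040\right) \frac{671180669}{20259} = - \frac{8752195923760}{20259}$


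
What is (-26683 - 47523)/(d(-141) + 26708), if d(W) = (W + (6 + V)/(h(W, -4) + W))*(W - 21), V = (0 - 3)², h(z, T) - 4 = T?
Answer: -1743841/1164830 ≈ -1.4971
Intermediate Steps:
h(z, T) = 4 + T
V = 9 (V = (-3)² = 9)
d(W) = (-21 + W)*(W + 15/W) (d(W) = (W + (6 + 9)/((4 - 4) + W))*(W - 21) = (W + 15/(0 + W))*(-21 + W) = (W + 15/W)*(-21 + W) = (-21 + W)*(W + 15/W))
(-26683 - 47523)/(d(-141) + 26708) = (-26683 - 47523)/((15 + (-141)² - 315/(-141) - 21*(-141)) + 26708) = -74206/((15 + 19881 - 315*(-1/141) + 2961) + 26708) = -74206/((15 + 19881 + 105/47 + 2961) + 26708) = -74206/(1074384/47 + 26708) = -74206/2329660/47 = -74206*47/2329660 = -1743841/1164830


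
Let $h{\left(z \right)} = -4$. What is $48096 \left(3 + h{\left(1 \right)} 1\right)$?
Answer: $-48096$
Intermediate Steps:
$48096 \left(3 + h{\left(1 \right)} 1\right) = 48096 \left(3 - 4\right) = 48096 \left(-1\right) = -48096$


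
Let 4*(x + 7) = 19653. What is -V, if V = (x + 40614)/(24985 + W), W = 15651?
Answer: -182081/162544 ≈ -1.1202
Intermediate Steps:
x = 19625/4 (x = -7 + (¼)*19653 = -7 + 19653/4 = 19625/4 ≈ 4906.3)
V = 182081/162544 (V = (19625/4 + 40614)/(24985 + 15651) = (182081/4)/40636 = (182081/4)*(1/40636) = 182081/162544 ≈ 1.1202)
-V = -1*182081/162544 = -182081/162544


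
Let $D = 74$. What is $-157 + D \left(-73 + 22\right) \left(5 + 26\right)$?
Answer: $-117151$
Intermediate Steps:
$-157 + D \left(-73 + 22\right) \left(5 + 26\right) = -157 + 74 \left(-73 + 22\right) \left(5 + 26\right) = -157 + 74 \left(\left(-51\right) 31\right) = -157 + 74 \left(-1581\right) = -157 - 116994 = -117151$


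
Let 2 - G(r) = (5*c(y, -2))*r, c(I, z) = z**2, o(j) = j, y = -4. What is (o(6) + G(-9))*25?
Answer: 4700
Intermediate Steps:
G(r) = 2 - 20*r (G(r) = 2 - 5*(-2)**2*r = 2 - 5*4*r = 2 - 20*r)
(o(6) + G(-9))*25 = (6 + (2 - 20*(-9)))*25 = (6 + (2 + 180))*25 = (6 + 182)*25 = 188*25 = 4700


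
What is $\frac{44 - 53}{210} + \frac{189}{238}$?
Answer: $\frac{447}{595} \approx 0.75126$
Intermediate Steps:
$\frac{44 - 53}{210} + \frac{189}{238} = \left(44 - 53\right) \frac{1}{210} + 189 \cdot \frac{1}{238} = \left(-9\right) \frac{1}{210} + \frac{27}{34} = - \frac{3}{70} + \frac{27}{34} = \frac{447}{595}$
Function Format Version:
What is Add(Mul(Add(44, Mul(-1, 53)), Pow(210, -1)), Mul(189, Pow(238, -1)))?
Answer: Rational(447, 595) ≈ 0.75126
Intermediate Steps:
Add(Mul(Add(44, Mul(-1, 53)), Pow(210, -1)), Mul(189, Pow(238, -1))) = Add(Mul(Add(44, -53), Rational(1, 210)), Mul(189, Rational(1, 238))) = Add(Mul(-9, Rational(1, 210)), Rational(27, 34)) = Add(Rational(-3, 70), Rational(27, 34)) = Rational(447, 595)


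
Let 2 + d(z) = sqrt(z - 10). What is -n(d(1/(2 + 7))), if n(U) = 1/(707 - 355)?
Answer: -1/352 ≈ -0.0028409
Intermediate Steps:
d(z) = -2 + sqrt(-10 + z) (d(z) = -2 + sqrt(z - 10) = -2 + sqrt(-10 + z))
n(U) = 1/352
-n(d(1/(2 + 7))) = -1*1/352 = -1/352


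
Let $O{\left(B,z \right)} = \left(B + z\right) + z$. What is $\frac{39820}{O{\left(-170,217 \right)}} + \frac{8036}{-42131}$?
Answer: $\frac{38080339}{252786} \approx 150.64$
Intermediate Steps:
$O{\left(B,z \right)} = B + 2 z$
$\frac{39820}{O{\left(-170,217 \right)}} + \frac{8036}{-42131} = \frac{39820}{-170 + 2 \cdot 217} + \frac{8036}{-42131} = \frac{39820}{-170 + 434} + 8036 \left(- \frac{1}{42131}\right) = \frac{39820}{264} - \frac{8036}{42131} = 39820 \cdot \frac{1}{264} - \frac{8036}{42131} = \frac{905}{6} - \frac{8036}{42131} = \frac{38080339}{252786}$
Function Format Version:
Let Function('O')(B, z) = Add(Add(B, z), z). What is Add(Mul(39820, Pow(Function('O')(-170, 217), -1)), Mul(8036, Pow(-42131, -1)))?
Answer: Rational(38080339, 252786) ≈ 150.64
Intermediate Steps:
Function('O')(B, z) = Add(B, Mul(2, z))
Add(Mul(39820, Pow(Function('O')(-170, 217), -1)), Mul(8036, Pow(-42131, -1))) = Add(Mul(39820, Pow(Add(-170, Mul(2, 217)), -1)), Mul(8036, Pow(-42131, -1))) = Add(Mul(39820, Pow(Add(-170, 434), -1)), Mul(8036, Rational(-1, 42131))) = Add(Mul(39820, Pow(264, -1)), Rational(-8036, 42131)) = Add(Mul(39820, Rational(1, 264)), Rational(-8036, 42131)) = Add(Rational(905, 6), Rational(-8036, 42131)) = Rational(38080339, 252786)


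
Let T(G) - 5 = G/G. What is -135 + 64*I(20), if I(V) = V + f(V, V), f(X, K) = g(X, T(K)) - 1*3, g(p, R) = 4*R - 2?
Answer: 2361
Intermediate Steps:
T(G) = 6 (T(G) = 5 + G/G = 5 + 1 = 6)
g(p, R) = -2 + 4*R
f(X, K) = 19 (f(X, K) = (-2 + 4*6) - 1*3 = (-2 + 24) - 3 = 22 - 3 = 19)
I(V) = 19 + V (I(V) = V + 19 = 19 + V)
-135 + 64*I(20) = -135 + 64*(19 + 20) = -135 + 64*39 = -135 + 2496 = 2361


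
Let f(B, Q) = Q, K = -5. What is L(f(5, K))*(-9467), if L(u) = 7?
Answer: -66269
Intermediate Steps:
L(f(5, K))*(-9467) = 7*(-9467) = -66269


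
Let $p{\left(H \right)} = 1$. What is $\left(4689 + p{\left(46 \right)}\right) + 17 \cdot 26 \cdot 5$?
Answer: $6900$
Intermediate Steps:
$\left(4689 + p{\left(46 \right)}\right) + 17 \cdot 26 \cdot 5 = \left(4689 + 1\right) + 17 \cdot 26 \cdot 5 = 4690 + 442 \cdot 5 = 4690 + 2210 = 6900$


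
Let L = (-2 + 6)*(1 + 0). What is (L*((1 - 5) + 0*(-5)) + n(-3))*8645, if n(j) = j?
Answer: -164255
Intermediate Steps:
L = 4 (L = 4*1 = 4)
(L*((1 - 5) + 0*(-5)) + n(-3))*8645 = (4*((1 - 5) + 0*(-5)) - 3)*8645 = (4*(-4 + 0) - 3)*8645 = (4*(-4) - 3)*8645 = (-16 - 3)*8645 = -19*8645 = -164255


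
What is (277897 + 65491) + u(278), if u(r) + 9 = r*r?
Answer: 420663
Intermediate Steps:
u(r) = -9 + r² (u(r) = -9 + r*r = -9 + r²)
(277897 + 65491) + u(278) = (277897 + 65491) + (-9 + 278²) = 343388 + (-9 + 77284) = 343388 + 77275 = 420663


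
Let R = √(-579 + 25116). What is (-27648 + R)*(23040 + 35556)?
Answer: -1620062208 + 58596*√24537 ≈ -1.6109e+9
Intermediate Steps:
R = √24537 ≈ 156.64
(-27648 + R)*(23040 + 35556) = (-27648 + √24537)*(23040 + 35556) = (-27648 + √24537)*58596 = -1620062208 + 58596*√24537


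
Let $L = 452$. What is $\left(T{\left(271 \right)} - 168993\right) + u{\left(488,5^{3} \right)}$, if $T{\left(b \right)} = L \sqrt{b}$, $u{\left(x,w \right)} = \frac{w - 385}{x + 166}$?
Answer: $- \frac{55260841}{327} + 452 \sqrt{271} \approx -1.6155 \cdot 10^{5}$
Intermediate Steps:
$u{\left(x,w \right)} = \frac{-385 + w}{166 + x}$
$T{\left(b \right)} = 452 \sqrt{b}$
$\left(T{\left(271 \right)} - 168993\right) + u{\left(488,5^{3} \right)} = \left(452 \sqrt{271} - 168993\right) + \frac{-385 + 5^{3}}{166 + 488} = \left(-168993 + 452 \sqrt{271}\right) + \frac{-385 + 125}{654} = \left(-168993 + 452 \sqrt{271}\right) + \frac{1}{654} \left(-260\right) = \left(-168993 + 452 \sqrt{271}\right) - \frac{130}{327} = - \frac{55260841}{327} + 452 \sqrt{271}$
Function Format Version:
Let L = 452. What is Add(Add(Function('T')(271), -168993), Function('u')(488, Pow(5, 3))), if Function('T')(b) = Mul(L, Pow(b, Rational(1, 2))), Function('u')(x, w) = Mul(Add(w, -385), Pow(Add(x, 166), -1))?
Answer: Add(Rational(-55260841, 327), Mul(452, Pow(271, Rational(1, 2)))) ≈ -1.6155e+5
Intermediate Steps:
Function('u')(x, w) = Mul(Pow(Add(166, x), -1), Add(-385, w)) (Function('u')(x, w) = Mul(Add(-385, w), Pow(Add(166, x), -1)) = Mul(Pow(Add(166, x), -1), Add(-385, w)))
Function('T')(b) = Mul(452, Pow(b, Rational(1, 2)))
Add(Add(Function('T')(271), -168993), Function('u')(488, Pow(5, 3))) = Add(Add(Mul(452, Pow(271, Rational(1, 2))), -168993), Mul(Pow(Add(166, 488), -1), Add(-385, Pow(5, 3)))) = Add(Add(-168993, Mul(452, Pow(271, Rational(1, 2)))), Mul(Pow(654, -1), Add(-385, 125))) = Add(Add(-168993, Mul(452, Pow(271, Rational(1, 2)))), Mul(Rational(1, 654), -260)) = Add(Add(-168993, Mul(452, Pow(271, Rational(1, 2)))), Rational(-130, 327)) = Add(Rational(-55260841, 327), Mul(452, Pow(271, Rational(1, 2))))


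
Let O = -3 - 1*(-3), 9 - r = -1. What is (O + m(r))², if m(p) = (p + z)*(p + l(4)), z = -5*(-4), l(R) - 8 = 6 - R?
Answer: 360000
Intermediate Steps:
r = 10 (r = 9 - 1*(-1) = 9 + 1 = 10)
l(R) = 14 - R (l(R) = 8 + (6 - R) = 14 - R)
O = 0 (O = -3 + 3 = 0)
z = 20
m(p) = (10 + p)*(20 + p) (m(p) = (p + 20)*(p + (14 - 1*4)) = (20 + p)*(p + (14 - 4)) = (20 + p)*(p + 10) = (20 + p)*(10 + p) = (10 + p)*(20 + p))
(O + m(r))² = (0 + (200 + 10² + 30*10))² = (0 + (200 + 100 + 300))² = (0 + 600)² = 600² = 360000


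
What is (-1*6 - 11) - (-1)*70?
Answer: 53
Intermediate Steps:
(-1*6 - 11) - (-1)*70 = (-6 - 11) - 1*(-70) = -17 + 70 = 53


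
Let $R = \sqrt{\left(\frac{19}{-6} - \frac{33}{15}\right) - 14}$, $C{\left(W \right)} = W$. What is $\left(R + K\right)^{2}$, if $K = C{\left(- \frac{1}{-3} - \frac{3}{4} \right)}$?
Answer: $\frac{\left(25 - 2 i \sqrt{17430}\right)^{2}}{3600} \approx -19.193 - 3.6673 i$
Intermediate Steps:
$K = - \frac{5}{12}$ ($K = - \frac{1}{-3} - \frac{3}{4} = \left(-1\right) \left(- \frac{1}{3}\right) - \frac{3}{4} = \frac{1}{3} - \frac{3}{4} = - \frac{5}{12} \approx -0.41667$)
$R = \frac{i \sqrt{17430}}{30}$ ($R = \sqrt{\left(19 \left(- \frac{1}{6}\right) - \frac{11}{5}\right) - 14} = \sqrt{\left(- \frac{19}{6} - \frac{11}{5}\right) - 14} = \sqrt{- \frac{161}{30} - 14} = \sqrt{- \frac{581}{30}} = \frac{i \sqrt{17430}}{30} \approx 4.4008 i$)
$\left(R + K\right)^{2} = \left(\frac{i \sqrt{17430}}{30} - \frac{5}{12}\right)^{2} = \left(- \frac{5}{12} + \frac{i \sqrt{17430}}{30}\right)^{2}$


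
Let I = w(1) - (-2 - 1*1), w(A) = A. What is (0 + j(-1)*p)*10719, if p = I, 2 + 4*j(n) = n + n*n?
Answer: -21438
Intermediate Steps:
j(n) = -½ + n/4 + n²/4 (j(n) = -½ + (n + n*n)/4 = -½ + (n + n²)/4 = -½ + (n/4 + n²/4) = -½ + n/4 + n²/4)
I = 4 (I = 1 - (-2 - 1*1) = 1 - (-2 - 1) = 1 - 1*(-3) = 1 + 3 = 4)
p = 4
(0 + j(-1)*p)*10719 = (0 + (-½ + (¼)*(-1) + (¼)*(-1)²)*4)*10719 = (0 + (-½ - ¼ + (¼)*1)*4)*10719 = (0 + (-½ - ¼ + ¼)*4)*10719 = (0 - ½*4)*10719 = (0 - 2)*10719 = -2*10719 = -21438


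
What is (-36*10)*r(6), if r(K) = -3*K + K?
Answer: 4320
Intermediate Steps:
r(K) = -2*K
(-36*10)*r(6) = (-36*10)*(-2*6) = -360*(-12) = 4320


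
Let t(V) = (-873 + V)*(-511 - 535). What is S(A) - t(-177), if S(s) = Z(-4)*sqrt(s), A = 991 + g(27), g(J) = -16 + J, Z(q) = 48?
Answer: -1098300 + 48*sqrt(1002) ≈ -1.0968e+6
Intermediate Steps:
t(V) = 913158 - 1046*V (t(V) = (-873 + V)*(-1046) = 913158 - 1046*V)
A = 1002 (A = 991 + (-16 + 27) = 991 + 11 = 1002)
S(s) = 48*sqrt(s)
S(A) - t(-177) = 48*sqrt(1002) - (913158 - 1046*(-177)) = 48*sqrt(1002) - (913158 + 185142) = 48*sqrt(1002) - 1*1098300 = 48*sqrt(1002) - 1098300 = -1098300 + 48*sqrt(1002)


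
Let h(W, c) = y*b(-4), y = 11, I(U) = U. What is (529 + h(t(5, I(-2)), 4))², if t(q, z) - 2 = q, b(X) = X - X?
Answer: 279841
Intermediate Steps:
b(X) = 0
t(q, z) = 2 + q
h(W, c) = 0 (h(W, c) = 11*0 = 0)
(529 + h(t(5, I(-2)), 4))² = (529 + 0)² = 529² = 279841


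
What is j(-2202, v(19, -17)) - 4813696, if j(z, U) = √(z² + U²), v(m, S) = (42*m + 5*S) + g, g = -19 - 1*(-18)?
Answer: -4813696 + 34*√4633 ≈ -4.8114e+6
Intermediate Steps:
g = -1 (g = -19 + 18 = -1)
v(m, S) = -1 + 5*S + 42*m (v(m, S) = (42*m + 5*S) - 1 = (5*S + 42*m) - 1 = -1 + 5*S + 42*m)
j(z, U) = √(U² + z²)
j(-2202, v(19, -17)) - 4813696 = √((-1 + 5*(-17) + 42*19)² + (-2202)²) - 4813696 = √((-1 - 85 + 798)² + 4848804) - 4813696 = √(712² + 4848804) - 4813696 = √(506944 + 4848804) - 4813696 = √5355748 - 4813696 = 34*√4633 - 4813696 = -4813696 + 34*√4633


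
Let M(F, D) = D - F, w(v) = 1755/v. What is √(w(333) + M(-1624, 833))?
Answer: 4*√210678/37 ≈ 49.621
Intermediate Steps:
√(w(333) + M(-1624, 833)) = √(1755/333 + (833 - 1*(-1624))) = √(1755*(1/333) + (833 + 1624)) = √(195/37 + 2457) = √(91104/37) = 4*√210678/37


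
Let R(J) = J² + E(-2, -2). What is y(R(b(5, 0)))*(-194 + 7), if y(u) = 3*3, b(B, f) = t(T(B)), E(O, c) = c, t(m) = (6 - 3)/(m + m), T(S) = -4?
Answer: -1683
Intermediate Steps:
t(m) = 3/(2*m) (t(m) = 3/((2*m)) = 3*(1/(2*m)) = 3/(2*m))
b(B, f) = -3/8 (b(B, f) = (3/2)/(-4) = (3/2)*(-¼) = -3/8)
R(J) = -2 + J² (R(J) = J² - 2 = -2 + J²)
y(u) = 9
y(R(b(5, 0)))*(-194 + 7) = 9*(-194 + 7) = 9*(-187) = -1683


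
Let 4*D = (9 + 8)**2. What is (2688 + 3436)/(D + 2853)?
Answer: 24496/11701 ≈ 2.0935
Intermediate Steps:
D = 289/4 (D = (9 + 8)**2/4 = (1/4)*17**2 = (1/4)*289 = 289/4 ≈ 72.250)
(2688 + 3436)/(D + 2853) = (2688 + 3436)/(289/4 + 2853) = 6124/(11701/4) = 6124*(4/11701) = 24496/11701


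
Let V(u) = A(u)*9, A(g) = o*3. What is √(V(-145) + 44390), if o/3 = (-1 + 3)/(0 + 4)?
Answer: √177722/2 ≈ 210.79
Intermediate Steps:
o = 3/2 (o = 3*((-1 + 3)/(0 + 4)) = 3*(2/4) = 3*(2*(¼)) = 3*(½) = 3/2 ≈ 1.5000)
A(g) = 9/2 (A(g) = (3/2)*3 = 9/2)
V(u) = 81/2 (V(u) = (9/2)*9 = 81/2)
√(V(-145) + 44390) = √(81/2 + 44390) = √(88861/2) = √177722/2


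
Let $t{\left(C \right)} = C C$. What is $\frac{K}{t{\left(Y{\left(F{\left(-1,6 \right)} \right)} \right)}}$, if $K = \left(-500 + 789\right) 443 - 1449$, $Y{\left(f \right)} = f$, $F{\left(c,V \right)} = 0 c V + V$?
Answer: $\frac{63289}{18} \approx 3516.1$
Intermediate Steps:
$F{\left(c,V \right)} = V$ ($F{\left(c,V \right)} = 0 V + V = 0 + V = V$)
$t{\left(C \right)} = C^{2}$
$K = 126578$ ($K = 289 \cdot 443 - 1449 = 128027 - 1449 = 126578$)
$\frac{K}{t{\left(Y{\left(F{\left(-1,6 \right)} \right)} \right)}} = \frac{126578}{6^{2}} = \frac{126578}{36} = 126578 \cdot \frac{1}{36} = \frac{63289}{18}$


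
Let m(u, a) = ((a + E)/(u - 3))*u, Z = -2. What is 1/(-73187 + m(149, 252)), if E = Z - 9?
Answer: -146/10649393 ≈ -1.3710e-5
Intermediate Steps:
E = -11 (E = -2 - 9 = -11)
m(u, a) = u*(-11 + a)/(-3 + u) (m(u, a) = ((a - 11)/(u - 3))*u = ((-11 + a)/(-3 + u))*u = u*(-11 + a)/(-3 + u))
1/(-73187 + m(149, 252)) = 1/(-73187 + 149*(-11 + 252)/(-3 + 149)) = 1/(-73187 + 149*241/146) = 1/(-73187 + 149*(1/146)*241) = 1/(-73187 + 35909/146) = 1/(-10649393/146) = -146/10649393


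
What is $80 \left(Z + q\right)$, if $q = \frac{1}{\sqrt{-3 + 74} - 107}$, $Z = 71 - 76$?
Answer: $- \frac{2279880}{5689} - \frac{40 \sqrt{71}}{5689} \approx -400.81$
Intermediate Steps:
$Z = -5$
$q = \frac{1}{-107 + \sqrt{71}}$ ($q = \frac{1}{\sqrt{71} - 107} = \frac{1}{-107 + \sqrt{71}} \approx -0.010145$)
$80 \left(Z + q\right) = 80 \left(-5 - \left(\frac{107}{11378} + \frac{\sqrt{71}}{11378}\right)\right) = 80 \left(- \frac{56997}{11378} - \frac{\sqrt{71}}{11378}\right) = - \frac{2279880}{5689} - \frac{40 \sqrt{71}}{5689}$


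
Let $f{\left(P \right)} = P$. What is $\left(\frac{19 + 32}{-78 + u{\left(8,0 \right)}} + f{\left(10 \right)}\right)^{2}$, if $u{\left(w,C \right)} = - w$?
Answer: $\frac{654481}{7396} \approx 88.491$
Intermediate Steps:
$\left(\frac{19 + 32}{-78 + u{\left(8,0 \right)}} + f{\left(10 \right)}\right)^{2} = \left(\frac{19 + 32}{-78 - 8} + 10\right)^{2} = \left(\frac{51}{-78 - 8} + 10\right)^{2} = \left(\frac{51}{-86} + 10\right)^{2} = \left(51 \left(- \frac{1}{86}\right) + 10\right)^{2} = \left(- \frac{51}{86} + 10\right)^{2} = \left(\frac{809}{86}\right)^{2} = \frac{654481}{7396}$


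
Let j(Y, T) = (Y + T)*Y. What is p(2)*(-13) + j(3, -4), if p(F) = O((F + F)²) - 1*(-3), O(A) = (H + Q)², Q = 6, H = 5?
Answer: -1615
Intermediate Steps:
O(A) = 121 (O(A) = (5 + 6)² = 11² = 121)
p(F) = 124 (p(F) = 121 - 1*(-3) = 121 + 3 = 124)
j(Y, T) = Y*(T + Y) (j(Y, T) = (T + Y)*Y = Y*(T + Y))
p(2)*(-13) + j(3, -4) = 124*(-13) + 3*(-4 + 3) = -1612 + 3*(-1) = -1612 - 3 = -1615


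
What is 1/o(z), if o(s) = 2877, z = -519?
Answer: 1/2877 ≈ 0.00034758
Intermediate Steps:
1/o(z) = 1/2877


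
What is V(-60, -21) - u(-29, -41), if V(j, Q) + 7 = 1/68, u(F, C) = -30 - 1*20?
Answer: 2925/68 ≈ 43.015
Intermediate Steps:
u(F, C) = -50 (u(F, C) = -30 - 20 = -50)
V(j, Q) = -475/68 (V(j, Q) = -7 + 1/68 = -475/68)
V(-60, -21) - u(-29, -41) = -475/68 - 1*(-50) = -475/68 + 50 = 2925/68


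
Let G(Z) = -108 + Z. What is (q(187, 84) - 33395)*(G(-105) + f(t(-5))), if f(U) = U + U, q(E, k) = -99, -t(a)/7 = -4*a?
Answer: 16512542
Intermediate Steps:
t(a) = 28*a (t(a) = -(-28)*a = 28*a)
f(U) = 2*U
(q(187, 84) - 33395)*(G(-105) + f(t(-5))) = (-99 - 33395)*((-108 - 105) + 2*(28*(-5))) = -33494*(-213 + 2*(-140)) = -33494*(-213 - 280) = -33494*(-493) = 16512542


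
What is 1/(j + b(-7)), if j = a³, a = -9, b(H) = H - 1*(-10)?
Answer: -1/726 ≈ -0.0013774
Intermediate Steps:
b(H) = 10 + H (b(H) = H + 10 = 10 + H)
j = -729 (j = (-9)³ = -729)
1/(j + b(-7)) = 1/(-729 + (10 - 7)) = 1/(-729 + 3) = 1/(-726) = -1/726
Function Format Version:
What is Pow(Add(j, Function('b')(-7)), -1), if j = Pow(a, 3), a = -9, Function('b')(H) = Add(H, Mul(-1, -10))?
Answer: Rational(-1, 726) ≈ -0.0013774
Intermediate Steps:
Function('b')(H) = Add(10, H) (Function('b')(H) = Add(H, 10) = Add(10, H))
j = -729 (j = Pow(-9, 3) = -729)
Pow(Add(j, Function('b')(-7)), -1) = Pow(Add(-729, Add(10, -7)), -1) = Pow(Add(-729, 3), -1) = Pow(-726, -1) = Rational(-1, 726)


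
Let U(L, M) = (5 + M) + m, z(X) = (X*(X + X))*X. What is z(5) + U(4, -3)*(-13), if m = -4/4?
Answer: 237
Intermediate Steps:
m = -1 (m = -4*¼ = -1)
z(X) = 2*X³ (z(X) = (X*(2*X))*X = (2*X²)*X = 2*X³)
U(L, M) = 4 + M (U(L, M) = (5 + M) - 1 = 4 + M)
z(5) + U(4, -3)*(-13) = 2*5³ + (4 - 3)*(-13) = 2*125 + 1*(-13) = 250 - 13 = 237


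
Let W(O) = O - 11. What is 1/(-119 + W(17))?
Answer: -1/113 ≈ -0.0088496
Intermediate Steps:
W(O) = -11 + O
1/(-119 + W(17)) = 1/(-119 + (-11 + 17)) = 1/(-119 + 6) = 1/(-113) = -1/113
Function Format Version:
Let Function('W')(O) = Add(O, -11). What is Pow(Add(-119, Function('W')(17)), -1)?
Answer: Rational(-1, 113) ≈ -0.0088496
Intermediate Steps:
Function('W')(O) = Add(-11, O)
Pow(Add(-119, Function('W')(17)), -1) = Pow(Add(-119, Add(-11, 17)), -1) = Pow(Add(-119, 6), -1) = Pow(-113, -1) = Rational(-1, 113)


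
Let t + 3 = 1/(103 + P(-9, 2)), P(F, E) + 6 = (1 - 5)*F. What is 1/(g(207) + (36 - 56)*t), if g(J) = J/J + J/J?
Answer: 133/8226 ≈ 0.016168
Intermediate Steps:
P(F, E) = -6 - 4*F (P(F, E) = -6 + (1 - 5)*F = -6 - 4*F)
t = -398/133 (t = -3 + 1/(103 + (-6 - 4*(-9))) = -3 + 1/(103 + (-6 + 36)) = -3 + 1/(103 + 30) = -3 + 1/133 = -398/133 ≈ -2.9925)
g(J) = 2 (g(J) = 1 + 1 = 2)
1/(g(207) + (36 - 56)*t) = 1/(2 + (36 - 56)*(-398/133)) = 1/(2 - 20*(-398/133)) = 1/(2 + 7960/133) = 1/(8226/133) = 133/8226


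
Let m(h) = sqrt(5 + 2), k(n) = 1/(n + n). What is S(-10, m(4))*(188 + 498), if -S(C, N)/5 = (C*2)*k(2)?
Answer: 17150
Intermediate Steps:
k(n) = 1/(2*n)
m(h) = sqrt(7)
S(C, N) = -5*C/2 (S(C, N) = -5*C*2*(1/2)/2 = -5*2*C*(1/2)*(1/2) = -5*2*C/4 = -5*C/2)
S(-10, m(4))*(188 + 498) = (-5/2*(-10))*(188 + 498) = 25*686 = 17150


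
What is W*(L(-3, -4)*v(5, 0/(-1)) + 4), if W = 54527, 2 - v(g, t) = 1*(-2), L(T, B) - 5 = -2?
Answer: 872432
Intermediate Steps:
L(T, B) = 3 (L(T, B) = 5 - 2 = 3)
v(g, t) = 4 (v(g, t) = 2 - (-2) = 2 - 1*(-2) = 2 + 2 = 4)
W*(L(-3, -4)*v(5, 0/(-1)) + 4) = 54527*(3*4 + 4) = 54527*(12 + 4) = 54527*16 = 872432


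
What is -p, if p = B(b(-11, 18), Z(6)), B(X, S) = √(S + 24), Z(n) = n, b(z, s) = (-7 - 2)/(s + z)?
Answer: -√30 ≈ -5.4772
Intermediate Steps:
b(z, s) = -9/(s + z)
B(X, S) = √(24 + S)
p = √30 (p = √(24 + 6) = √30 ≈ 5.4772)
-p = -√30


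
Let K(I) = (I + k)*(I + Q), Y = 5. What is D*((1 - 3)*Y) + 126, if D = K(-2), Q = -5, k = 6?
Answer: 406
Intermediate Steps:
K(I) = (-5 + I)*(6 + I) (K(I) = (I + 6)*(I - 5) = (6 + I)*(-5 + I) = (-5 + I)*(6 + I))
D = -28 (D = -30 - 2 + (-2)**2 = -30 - 2 + 4 = -28)
D*((1 - 3)*Y) + 126 = -28*(1 - 3)*5 + 126 = -(-56)*5 + 126 = -28*(-10) + 126 = 280 + 126 = 406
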